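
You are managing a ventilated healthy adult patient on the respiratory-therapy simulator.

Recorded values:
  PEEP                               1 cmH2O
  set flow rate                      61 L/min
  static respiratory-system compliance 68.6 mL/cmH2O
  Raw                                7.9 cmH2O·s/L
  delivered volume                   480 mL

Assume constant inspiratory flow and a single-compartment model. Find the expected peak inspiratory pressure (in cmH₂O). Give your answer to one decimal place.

Flow: 61 L/min ÷ 60 = 1.0167 L/s.
Equation of motion (constant flow): PIP = Vt/C + R·V̇ + PEEP.
PIP = 480/68.6 + 7.9×1.0167 + 1 = 6.997 + 8.032 + 1 = 16.029 cmH2O.

16.0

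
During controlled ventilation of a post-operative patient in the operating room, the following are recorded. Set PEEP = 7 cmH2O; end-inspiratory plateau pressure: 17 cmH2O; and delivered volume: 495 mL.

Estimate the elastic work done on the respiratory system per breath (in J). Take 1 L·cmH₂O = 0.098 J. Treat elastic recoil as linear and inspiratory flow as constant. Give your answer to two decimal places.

0.24

Elastic work ≈ ½ × (Pplat − PEEP) × Vt = 0.5 × (17 − 7) × 0.495 L = 0.5 × 10.0 × 0.495 = 2.475 L·cmH2O.
× 0.098 J/(L·cmH2O) → 0.2426 J.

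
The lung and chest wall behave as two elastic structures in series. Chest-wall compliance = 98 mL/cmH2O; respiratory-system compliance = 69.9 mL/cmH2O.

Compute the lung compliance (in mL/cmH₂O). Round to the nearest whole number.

244

1/CL = 1/Crs − 1/Ccw.
1/CL = 1/69.9 − 1/98 = 0.004102.
CL = 243.78 mL/cmH2O.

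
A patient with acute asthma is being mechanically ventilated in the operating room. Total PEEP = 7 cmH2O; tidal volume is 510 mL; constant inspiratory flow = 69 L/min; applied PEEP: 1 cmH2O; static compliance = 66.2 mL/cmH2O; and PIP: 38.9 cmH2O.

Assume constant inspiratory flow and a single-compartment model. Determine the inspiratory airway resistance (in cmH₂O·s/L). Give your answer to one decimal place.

21.0

Flow: 69 L/min ÷ 60 = 1.15 L/s.
Total PEEP = 7 cmH2O (set 1 + intrinsic 6); this is the baseline alveolar pressure.
Equation of motion (constant flow): PIP = Vt/C + R·V̇ + PEEP.
R·V̇ = PIP − Vt/C − PEEP = 38.9 − 510/66.2 − 7 = 38.9 − 7.704 − 7 = 24.196 cmH2O.
R = 24.196 / 1.15 = 21.04 cmH2O·s/L.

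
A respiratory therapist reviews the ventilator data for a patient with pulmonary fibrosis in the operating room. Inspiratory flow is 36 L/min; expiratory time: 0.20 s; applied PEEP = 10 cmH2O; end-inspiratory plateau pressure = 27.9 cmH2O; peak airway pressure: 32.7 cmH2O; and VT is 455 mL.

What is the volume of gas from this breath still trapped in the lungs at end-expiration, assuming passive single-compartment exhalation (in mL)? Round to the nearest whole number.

Flow: 36 L/min ÷ 60 = 0.6 L/s.
R = (PIP − Pplat)/V̇ = (32.7 − 27.9) / 0.6 = 4.8/0.6 = 8.0 cmH2O·s/L.
C = Vt/(Pplat − PEEP) = 455.0 / (27.9 − 10) = 455.0/17.9 = 25.419 mL/cmH2O.
τ = R × C = 8.0 × 0.02542 L/cmH2O = 0.2034 s.
Fraction remaining = e^(−Te/τ) = e^(−0.20/0.2034) = 0.3741.
Trapped volume = 455.0 × 0.3741 = 170.22 mL.

170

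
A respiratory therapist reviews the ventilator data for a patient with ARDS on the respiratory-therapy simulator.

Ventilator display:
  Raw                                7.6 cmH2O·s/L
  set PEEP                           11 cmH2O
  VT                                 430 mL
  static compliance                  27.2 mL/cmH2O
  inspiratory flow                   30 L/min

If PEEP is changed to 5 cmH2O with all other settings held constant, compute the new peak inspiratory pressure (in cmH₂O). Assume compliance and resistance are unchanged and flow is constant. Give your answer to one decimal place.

Flow: 30 L/min ÷ 60 = 0.5 L/s.
PIP = Vt/C + R·V̇ + PEEP (constant-flow equation of motion).
Only the baseline term changes: ΔPIP = ΔPEEP = 5 − 11 = -6.0 cmH2O.
Original PIP = 430/27.2 + 7.6×0.5 + 11 = 30.609 cmH2O; new PIP = 30.609 + (-6.0) = 24.609 cmH2O.

24.6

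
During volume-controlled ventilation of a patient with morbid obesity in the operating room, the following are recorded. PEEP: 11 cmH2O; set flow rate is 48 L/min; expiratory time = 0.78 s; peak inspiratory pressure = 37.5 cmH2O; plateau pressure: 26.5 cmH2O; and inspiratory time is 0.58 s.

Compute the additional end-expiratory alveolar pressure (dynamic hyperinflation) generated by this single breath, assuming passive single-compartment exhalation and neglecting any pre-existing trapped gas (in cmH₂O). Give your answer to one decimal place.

2.3

Flow: 48 L/min ÷ 60 = 0.8 L/s.
Vt = flow × Ti = 0.8 L/s × 0.58 s × 1000 mL/L = 464.0 mL.
R = (PIP − Pplat)/V̇ = (37.5 − 26.5) / 0.8 = 11.0/0.8 = 13.75 cmH2O·s/L.
C = Vt/(Pplat − PEEP) = 464.0 / (26.5 − 11) = 464.0/15.5 = 29.935 mL/cmH2O.
τ = R × C = 13.75 × 0.02994 L/cmH2O = 0.4117 s.
Fraction remaining = e^(−Te/τ) = e^(−0.78/0.4117) = 0.1504; trapped volume = 464.0 × 0.1504 = 69.786 mL.
Additional alveolar pressure from trapping ≈ V_trapped / C = 69.786 / 29.935 = 2.331 cmH2O.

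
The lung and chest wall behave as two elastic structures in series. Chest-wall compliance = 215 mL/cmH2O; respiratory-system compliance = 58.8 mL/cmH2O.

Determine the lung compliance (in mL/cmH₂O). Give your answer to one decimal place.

80.9

1/CL = 1/Crs − 1/Ccw.
1/CL = 1/58.8 − 1/215 = 0.01236.
CL = 80.906 mL/cmH2O.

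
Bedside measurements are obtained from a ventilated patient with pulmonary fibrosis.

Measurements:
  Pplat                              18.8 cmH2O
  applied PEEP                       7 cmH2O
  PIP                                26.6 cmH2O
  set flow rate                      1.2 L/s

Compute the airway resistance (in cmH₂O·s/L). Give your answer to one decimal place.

Raw = (PIP − Pplat) / flow = (26.6 − 18.8) / 1.2 = 7.8 / 1.2 = 6.5 cmH2O·s/L.

6.5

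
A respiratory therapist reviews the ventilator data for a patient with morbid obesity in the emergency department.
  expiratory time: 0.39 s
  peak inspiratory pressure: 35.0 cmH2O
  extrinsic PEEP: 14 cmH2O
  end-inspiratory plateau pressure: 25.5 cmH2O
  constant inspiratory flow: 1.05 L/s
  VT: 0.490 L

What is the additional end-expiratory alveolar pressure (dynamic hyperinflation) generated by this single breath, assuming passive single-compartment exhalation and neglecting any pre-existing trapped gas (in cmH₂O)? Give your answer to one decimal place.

4.2

R = (PIP − Pplat)/V̇ = (35.0 − 25.5) / 1.05 = 9.5/1.05 = 9.048 cmH2O·s/L.
C = Vt/(Pplat − PEEP) = 490.0 / (25.5 − 14) = 490.0/11.5 = 42.609 mL/cmH2O.
τ = R × C = 9.048 × 0.04261 L/cmH2O = 0.3855 s.
Fraction remaining = e^(−Te/τ) = e^(−0.39/0.3855) = 0.3636; trapped volume = 490.0 × 0.3636 = 178.16 mL.
Additional alveolar pressure from trapping ≈ V_trapped / C = 178.16 / 42.609 = 4.181 cmH2O.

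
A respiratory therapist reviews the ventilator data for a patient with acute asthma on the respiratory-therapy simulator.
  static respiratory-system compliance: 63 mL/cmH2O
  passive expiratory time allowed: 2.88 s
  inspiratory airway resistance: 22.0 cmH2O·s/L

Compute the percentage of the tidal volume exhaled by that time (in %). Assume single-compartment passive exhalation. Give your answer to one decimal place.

87.5

τ = R × C = 22.0 × 63 mL/cmH2O = 22.0 × 0.063 L/cmH2O = 1.386 s.
Passive exhalation: V(t)/V₀ = e^(−t/τ) = e^(−2.88/1.386) = 0.1252.
Fraction exhaled = 1 − 0.1252 = 0.8748 → 87.48%.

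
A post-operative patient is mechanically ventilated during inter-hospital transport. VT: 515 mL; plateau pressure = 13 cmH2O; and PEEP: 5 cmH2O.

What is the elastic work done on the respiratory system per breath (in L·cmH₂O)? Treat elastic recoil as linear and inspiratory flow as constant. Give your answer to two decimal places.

2.06

Elastic work ≈ ½ × (Pplat − PEEP) × Vt = 0.5 × (13 − 5) × 0.515 L = 0.5 × 8.0 × 0.515 = 2.06 L·cmH2O.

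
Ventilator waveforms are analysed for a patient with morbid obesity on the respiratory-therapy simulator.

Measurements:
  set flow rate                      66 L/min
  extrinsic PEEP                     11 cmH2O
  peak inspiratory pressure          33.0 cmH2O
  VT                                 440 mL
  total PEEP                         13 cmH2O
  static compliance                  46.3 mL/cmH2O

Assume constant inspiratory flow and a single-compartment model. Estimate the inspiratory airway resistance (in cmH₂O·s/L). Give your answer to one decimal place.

Flow: 66 L/min ÷ 60 = 1.1 L/s.
Total PEEP = 13 cmH2O (set 11 + intrinsic 2); this is the baseline alveolar pressure.
Equation of motion (constant flow): PIP = Vt/C + R·V̇ + PEEP.
R·V̇ = PIP − Vt/C − PEEP = 33.0 − 440/46.3 − 13 = 33.0 − 9.503 − 13 = 10.497 cmH2O.
R = 10.497 / 1.1 = 9.543 cmH2O·s/L.

9.5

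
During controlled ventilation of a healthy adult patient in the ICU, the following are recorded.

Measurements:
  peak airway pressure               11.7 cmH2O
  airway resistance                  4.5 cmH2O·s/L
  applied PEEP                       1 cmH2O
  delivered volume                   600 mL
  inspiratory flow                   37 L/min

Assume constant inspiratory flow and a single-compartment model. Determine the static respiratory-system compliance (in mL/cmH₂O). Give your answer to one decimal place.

Flow: 37 L/min ÷ 60 = 0.6167 L/s.
Equation of motion (constant flow): PIP = Vt/C + R·V̇ + PEEP.
Vt/C = PIP − R·V̇ − PEEP = 11.7 − 4.5×0.6167 − 1 = 11.7 − 2.775 − 1 = 7.925 cmH2O.
C = Vt / 7.925 = 600 / 7.925 = 75.71 mL/cmH2O.

75.7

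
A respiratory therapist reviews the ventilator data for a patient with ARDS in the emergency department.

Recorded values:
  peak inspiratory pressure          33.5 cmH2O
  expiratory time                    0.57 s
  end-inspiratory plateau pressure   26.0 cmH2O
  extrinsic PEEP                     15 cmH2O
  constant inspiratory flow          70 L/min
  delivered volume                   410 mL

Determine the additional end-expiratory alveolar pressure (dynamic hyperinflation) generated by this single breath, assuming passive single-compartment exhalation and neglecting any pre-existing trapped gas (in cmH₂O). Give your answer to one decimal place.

Flow: 70 L/min ÷ 60 = 1.1667 L/s.
R = (PIP − Pplat)/V̇ = (33.5 − 26.0) / 1.1667 = 7.5/1.1667 = 6.428 cmH2O·s/L.
C = Vt/(Pplat − PEEP) = 410.0 / (26.0 − 15) = 410.0/11.0 = 37.273 mL/cmH2O.
τ = R × C = 6.428 × 0.03727 L/cmH2O = 0.2396 s.
Fraction remaining = e^(−Te/τ) = e^(−0.57/0.2396) = 0.09265; trapped volume = 410.0 × 0.09265 = 37.987 mL.
Additional alveolar pressure from trapping ≈ V_trapped / C = 37.987 / 37.273 = 1.019 cmH2O.

1.0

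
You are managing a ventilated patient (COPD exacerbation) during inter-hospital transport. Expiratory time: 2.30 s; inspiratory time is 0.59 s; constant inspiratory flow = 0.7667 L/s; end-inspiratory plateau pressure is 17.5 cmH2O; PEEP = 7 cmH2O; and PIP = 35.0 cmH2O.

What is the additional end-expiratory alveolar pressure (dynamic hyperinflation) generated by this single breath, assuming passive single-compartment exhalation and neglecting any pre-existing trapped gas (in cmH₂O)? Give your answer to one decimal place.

1.0

Vt = flow × Ti = 0.7667 L/s × 0.59 s × 1000 mL/L = 452.35 mL.
R = (PIP − Pplat)/V̇ = (35.0 − 17.5) / 0.7667 = 17.5/0.7667 = 22.825 cmH2O·s/L.
C = Vt/(Pplat − PEEP) = 452.35 / (17.5 − 7) = 452.35/10.5 = 43.081 mL/cmH2O.
τ = R × C = 22.825 × 0.04308 L/cmH2O = 0.9833 s.
Fraction remaining = e^(−Te/τ) = e^(−2.30/0.9833) = 0.09642; trapped volume = 452.35 × 0.09642 = 43.616 mL.
Additional alveolar pressure from trapping ≈ V_trapped / C = 43.616 / 43.081 = 1.012 cmH2O.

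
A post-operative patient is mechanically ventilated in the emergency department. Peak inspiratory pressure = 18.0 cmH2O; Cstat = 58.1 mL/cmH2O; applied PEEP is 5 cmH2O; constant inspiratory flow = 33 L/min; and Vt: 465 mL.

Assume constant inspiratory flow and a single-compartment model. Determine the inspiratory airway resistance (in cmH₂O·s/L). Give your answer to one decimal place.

Flow: 33 L/min ÷ 60 = 0.55 L/s.
Equation of motion (constant flow): PIP = Vt/C + R·V̇ + PEEP.
R·V̇ = PIP − Vt/C − PEEP = 18.0 − 465/58.1 − 5 = 18.0 − 8.003 − 5 = 4.997 cmH2O.
R = 4.997 / 0.55 = 9.085 cmH2O·s/L.

9.1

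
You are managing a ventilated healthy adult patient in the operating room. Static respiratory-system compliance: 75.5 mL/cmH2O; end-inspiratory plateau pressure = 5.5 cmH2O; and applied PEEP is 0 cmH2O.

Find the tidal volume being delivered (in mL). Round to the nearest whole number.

415

Vt = Cstat × (Pplat − PEEP) = 75.5 × (5.5 − 0) = 75.5 × 5.5 = 415.25 mL.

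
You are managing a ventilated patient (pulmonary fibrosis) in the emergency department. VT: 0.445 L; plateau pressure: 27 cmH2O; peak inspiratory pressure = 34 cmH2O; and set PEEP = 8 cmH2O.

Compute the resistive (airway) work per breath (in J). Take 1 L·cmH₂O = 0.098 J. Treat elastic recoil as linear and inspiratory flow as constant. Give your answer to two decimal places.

With constant inspiratory flow the resistive pressure is constant at PIP − Pplat = 34 − 27 = 7.0 cmH2O, so resistive work = 7.0 × 0.445 = 3.115 L·cmH2O.
× 0.098 J/(L·cmH2O) → 0.3053 J.

0.31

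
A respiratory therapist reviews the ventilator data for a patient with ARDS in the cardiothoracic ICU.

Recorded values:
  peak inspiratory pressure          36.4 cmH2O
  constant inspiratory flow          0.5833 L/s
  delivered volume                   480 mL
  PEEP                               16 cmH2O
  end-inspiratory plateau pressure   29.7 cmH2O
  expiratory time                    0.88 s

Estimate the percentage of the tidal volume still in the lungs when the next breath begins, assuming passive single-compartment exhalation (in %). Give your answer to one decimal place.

R = (PIP − Pplat)/V̇ = (36.4 − 29.7) / 0.5833 = 6.7/0.5833 = 11.486 cmH2O·s/L.
C = Vt/(Pplat − PEEP) = 480.0 / (29.7 − 16) = 480.0/13.7 = 35.036 mL/cmH2O.
τ = R × C = 11.486 × 0.03504 L/cmH2O = 0.4025 s.
Fraction remaining at end-expiration = e^(−Te/τ) = e^(−0.88/0.4025) = 0.1123 → 11.23%.

11.2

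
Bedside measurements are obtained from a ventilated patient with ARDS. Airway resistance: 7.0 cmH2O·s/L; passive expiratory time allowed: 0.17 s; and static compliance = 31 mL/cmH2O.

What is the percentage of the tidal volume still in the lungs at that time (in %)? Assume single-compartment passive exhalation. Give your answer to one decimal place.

τ = R × C = 7.0 × 31 mL/cmH2O = 7.0 × 0.031 L/cmH2O = 0.217 s.
Passive exhalation: V(t)/V₀ = e^(−t/τ) = e^(−0.17/0.217) = 0.4568.
Fraction remaining = 0.4568 → 45.68%.

45.7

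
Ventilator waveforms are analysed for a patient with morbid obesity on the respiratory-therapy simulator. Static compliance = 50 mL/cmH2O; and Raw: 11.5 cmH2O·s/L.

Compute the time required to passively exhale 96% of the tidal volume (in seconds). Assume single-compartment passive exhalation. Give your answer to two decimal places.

1.85

τ = R × C = 11.5 × 50 mL/cmH2O = 11.5 × 0.050 L/cmH2O = 0.575 s.
Exhaled fraction f = 1 − e^(−t/τ) → t = −τ·ln(1 − f) = −0.575·ln(0.04) = 1.851 s.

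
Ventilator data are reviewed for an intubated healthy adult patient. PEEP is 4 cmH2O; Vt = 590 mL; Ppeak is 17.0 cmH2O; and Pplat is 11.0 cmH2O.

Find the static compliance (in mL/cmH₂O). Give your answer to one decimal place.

84.3

Cstat = Vt / (Pplat − PEEP) = 590 / (11.0 − 4) = 590 / 7.0 = 84.286 mL/cmH2O.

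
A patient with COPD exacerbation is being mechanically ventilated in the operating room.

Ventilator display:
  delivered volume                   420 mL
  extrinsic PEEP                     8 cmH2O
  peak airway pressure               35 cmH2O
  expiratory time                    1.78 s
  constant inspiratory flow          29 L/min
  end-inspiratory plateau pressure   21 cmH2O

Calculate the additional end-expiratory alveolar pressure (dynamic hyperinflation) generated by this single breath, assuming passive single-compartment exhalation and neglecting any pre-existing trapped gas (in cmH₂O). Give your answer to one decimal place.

Flow: 29 L/min ÷ 60 = 0.4833 L/s.
R = (PIP − Pplat)/V̇ = (35 − 21) / 0.4833 = 14.0/0.4833 = 28.968 cmH2O·s/L.
C = Vt/(Pplat − PEEP) = 420.0 / (21 − 8) = 420.0/13.0 = 32.308 mL/cmH2O.
τ = R × C = 28.968 × 0.03231 L/cmH2O = 0.936 s.
Fraction remaining = e^(−Te/τ) = e^(−1.78/0.936) = 0.1493; trapped volume = 420.0 × 0.1493 = 62.706 mL.
Additional alveolar pressure from trapping ≈ V_trapped / C = 62.706 / 32.308 = 1.941 cmH2O.

1.9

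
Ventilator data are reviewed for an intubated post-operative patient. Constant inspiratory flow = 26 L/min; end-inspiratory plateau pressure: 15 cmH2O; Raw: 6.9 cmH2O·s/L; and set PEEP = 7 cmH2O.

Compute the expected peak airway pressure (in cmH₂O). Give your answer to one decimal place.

Flow: 26 L/min ÷ 60 = 0.4333 L/s.
PIP = Pplat + Raw × flow = 15 + 6.9 × 0.4333 = 15 + 2.99 = 17.99 cmH2O.

18.0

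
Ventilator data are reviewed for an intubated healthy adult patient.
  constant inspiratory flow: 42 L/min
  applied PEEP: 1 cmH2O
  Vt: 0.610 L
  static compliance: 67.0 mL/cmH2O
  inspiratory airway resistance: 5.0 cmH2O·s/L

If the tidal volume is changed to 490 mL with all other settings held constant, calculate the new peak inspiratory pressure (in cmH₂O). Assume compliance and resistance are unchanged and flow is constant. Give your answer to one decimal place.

11.8

Flow: 42 L/min ÷ 60 = 0.7 L/s.
PIP = Vt/C + R·V̇ + PEEP (constant-flow equation of motion).
Only the elastic term changes: ΔPIP = ΔVt / C = (490 − 610) / 67.0 = -1.791 cmH2O.
Original PIP = 610/67.0 + 5.0×0.7 + 1 = 13.604 cmH2O; new PIP = 13.604 + (-1.791) = 11.813 cmH2O.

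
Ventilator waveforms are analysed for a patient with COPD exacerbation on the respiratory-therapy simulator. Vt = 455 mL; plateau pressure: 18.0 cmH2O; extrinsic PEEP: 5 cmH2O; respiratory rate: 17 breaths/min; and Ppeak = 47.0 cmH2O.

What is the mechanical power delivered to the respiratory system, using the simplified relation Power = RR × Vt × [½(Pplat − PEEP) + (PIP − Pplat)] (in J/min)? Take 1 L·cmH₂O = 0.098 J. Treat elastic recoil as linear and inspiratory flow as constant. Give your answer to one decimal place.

Per-breath work = Vt × [½(Pplat−PEEP) + (PIP−Pplat)] = 0.455 × [0.5×13.0 + 29.0] = 0.455 × 35.5 = 16.153 L·cmH2O.
Power = 17 × 16.153 = 274.6 L·cmH2O/min.
× 0.098 J/(L·cmH2O) → 26.911 J/min.

26.9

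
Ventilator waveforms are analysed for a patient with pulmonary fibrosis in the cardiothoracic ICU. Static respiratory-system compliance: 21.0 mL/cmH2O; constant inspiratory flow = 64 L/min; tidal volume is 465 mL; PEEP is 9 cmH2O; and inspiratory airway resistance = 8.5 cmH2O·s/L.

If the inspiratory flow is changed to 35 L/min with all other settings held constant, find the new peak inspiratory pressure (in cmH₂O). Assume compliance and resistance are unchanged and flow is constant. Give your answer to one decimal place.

Flow: 64 L/min ÷ 60 = 1.0667 L/s.
New flow: 35 L/min ÷ 60 = 0.5833 L/s.
PIP = Vt/C + R·V̇ + PEEP (constant-flow equation of motion).
Only the resistive term changes: ΔPIP = R × ΔV̇ = 8.5 × (0.5833 − 1.0667) = 8.5 × -0.4834 = -4.109 cmH2O.
Original PIP = 465/21.0 + 8.5×1.0667 + 9 = 40.21 cmH2O; new PIP = 40.21 + (-4.109) = 36.101 cmH2O.

36.1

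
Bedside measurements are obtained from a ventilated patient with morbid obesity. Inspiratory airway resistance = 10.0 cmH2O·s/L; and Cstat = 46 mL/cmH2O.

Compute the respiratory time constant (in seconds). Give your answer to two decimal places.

0.46

τ = R × C = 10.0 × 46 mL/cmH2O = 10.0 × 0.046 L/cmH2O = 0.46 s.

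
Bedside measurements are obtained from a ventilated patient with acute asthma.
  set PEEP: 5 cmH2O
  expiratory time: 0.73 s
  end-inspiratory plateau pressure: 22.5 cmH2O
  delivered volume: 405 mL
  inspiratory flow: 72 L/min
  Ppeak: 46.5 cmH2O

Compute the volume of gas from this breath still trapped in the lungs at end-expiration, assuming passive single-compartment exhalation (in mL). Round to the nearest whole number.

84

Flow: 72 L/min ÷ 60 = 1.2 L/s.
R = (PIP − Pplat)/V̇ = (46.5 − 22.5) / 1.2 = 24.0/1.2 = 20.0 cmH2O·s/L.
C = Vt/(Pplat − PEEP) = 405.0 / (22.5 − 5) = 405.0/17.5 = 23.143 mL/cmH2O.
τ = R × C = 20.0 × 0.02314 L/cmH2O = 0.4628 s.
Fraction remaining = e^(−Te/τ) = e^(−0.73/0.4628) = 0.2065.
Trapped volume = 405.0 × 0.2065 = 83.633 mL.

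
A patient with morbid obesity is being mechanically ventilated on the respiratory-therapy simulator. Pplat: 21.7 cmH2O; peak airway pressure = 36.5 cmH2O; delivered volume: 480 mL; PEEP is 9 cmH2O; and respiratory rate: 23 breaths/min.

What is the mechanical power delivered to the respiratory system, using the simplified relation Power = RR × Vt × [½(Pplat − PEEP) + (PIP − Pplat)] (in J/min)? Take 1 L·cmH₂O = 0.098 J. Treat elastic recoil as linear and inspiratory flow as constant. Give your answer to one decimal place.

Per-breath work = Vt × [½(Pplat−PEEP) + (PIP−Pplat)] = 0.480 × [0.5×12.7 + 14.8] = 0.480 × 21.15 = 10.152 L·cmH2O.
Power = 23 × 10.152 = 233.5 L·cmH2O/min.
× 0.098 J/(L·cmH2O) → 22.883 J/min.

22.9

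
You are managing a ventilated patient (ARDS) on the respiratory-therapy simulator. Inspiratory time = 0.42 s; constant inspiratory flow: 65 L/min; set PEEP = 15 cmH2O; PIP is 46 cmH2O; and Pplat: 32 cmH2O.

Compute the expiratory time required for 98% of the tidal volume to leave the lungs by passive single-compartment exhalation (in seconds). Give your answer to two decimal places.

Flow: 65 L/min ÷ 60 = 1.0833 L/s.
Vt = flow × Ti = 1.0833 L/s × 0.42 s × 1000 mL/L = 454.99 mL.
R = (PIP − Pplat)/V̇ = (46 − 32) / 1.0833 = 14.0/1.0833 = 12.923 cmH2O·s/L.
C = Vt/(Pplat − PEEP) = 454.99 / (32 − 15) = 454.99/17.0 = 26.764 mL/cmH2O.
τ = R × C = 12.923 × 0.02676 L/cmH2O = 0.3458 s.
t = −τ·ln(1 − 0.98) = −0.3458·ln(0.02) = 1.353 s.

1.35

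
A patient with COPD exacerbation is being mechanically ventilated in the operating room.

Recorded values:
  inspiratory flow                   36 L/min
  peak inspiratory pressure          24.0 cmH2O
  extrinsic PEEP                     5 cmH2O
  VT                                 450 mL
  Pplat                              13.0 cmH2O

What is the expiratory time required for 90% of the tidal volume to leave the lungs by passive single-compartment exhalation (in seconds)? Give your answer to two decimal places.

Flow: 36 L/min ÷ 60 = 0.6 L/s.
R = (PIP − Pplat)/V̇ = (24.0 − 13.0) / 0.6 = 11.0/0.6 = 18.333 cmH2O·s/L.
C = Vt/(Pplat − PEEP) = 450.0 / (13.0 − 5) = 450.0/8.0 = 56.25 mL/cmH2O.
τ = R × C = 18.333 × 0.05625 L/cmH2O = 1.031 s.
t = −τ·ln(1 − 0.90) = −1.031·ln(0.1) = 2.374 s.

2.37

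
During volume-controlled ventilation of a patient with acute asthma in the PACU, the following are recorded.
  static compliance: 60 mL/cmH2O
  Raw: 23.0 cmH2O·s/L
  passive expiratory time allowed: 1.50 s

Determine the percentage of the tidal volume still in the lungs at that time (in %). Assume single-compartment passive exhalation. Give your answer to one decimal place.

τ = R × C = 23.0 × 60 mL/cmH2O = 23.0 × 0.060 L/cmH2O = 1.38 s.
Passive exhalation: V(t)/V₀ = e^(−t/τ) = e^(−1.50/1.38) = 0.3372.
Fraction remaining = 0.3372 → 33.72%.

33.7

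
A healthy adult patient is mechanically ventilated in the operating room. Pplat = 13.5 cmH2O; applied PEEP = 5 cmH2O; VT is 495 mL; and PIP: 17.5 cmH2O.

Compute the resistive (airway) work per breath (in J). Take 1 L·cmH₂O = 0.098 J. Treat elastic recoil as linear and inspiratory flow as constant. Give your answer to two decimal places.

With constant inspiratory flow the resistive pressure is constant at PIP − Pplat = 17.5 − 13.5 = 4.0 cmH2O, so resistive work = 4.0 × 0.495 = 1.98 L·cmH2O.
× 0.098 J/(L·cmH2O) → 0.194 J.

0.19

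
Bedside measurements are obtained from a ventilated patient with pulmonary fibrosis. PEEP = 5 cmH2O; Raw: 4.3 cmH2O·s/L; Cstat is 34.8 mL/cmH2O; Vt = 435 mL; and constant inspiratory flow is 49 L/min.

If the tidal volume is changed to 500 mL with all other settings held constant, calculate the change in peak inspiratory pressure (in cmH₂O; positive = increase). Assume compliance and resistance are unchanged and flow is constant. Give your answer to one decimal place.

1.9

PIP = Vt/C + R·V̇ + PEEP (constant-flow equation of motion).
Only the elastic term changes: ΔPIP = ΔVt / C = (500 − 435) / 34.8 = 1.868 cmH2O.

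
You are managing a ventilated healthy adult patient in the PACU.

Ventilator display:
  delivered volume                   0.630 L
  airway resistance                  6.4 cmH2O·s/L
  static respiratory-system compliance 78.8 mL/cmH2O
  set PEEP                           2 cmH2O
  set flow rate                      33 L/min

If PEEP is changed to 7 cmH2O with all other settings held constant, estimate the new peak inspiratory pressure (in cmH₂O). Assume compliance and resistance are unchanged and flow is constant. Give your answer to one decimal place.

Flow: 33 L/min ÷ 60 = 0.55 L/s.
PIP = Vt/C + R·V̇ + PEEP (constant-flow equation of motion).
Only the baseline term changes: ΔPIP = ΔPEEP = 7 − 2 = 5.0 cmH2O.
Original PIP = 630/78.8 + 6.4×0.55 + 2 = 13.515 cmH2O; new PIP = 13.515 + (5.0) = 18.515 cmH2O.

18.5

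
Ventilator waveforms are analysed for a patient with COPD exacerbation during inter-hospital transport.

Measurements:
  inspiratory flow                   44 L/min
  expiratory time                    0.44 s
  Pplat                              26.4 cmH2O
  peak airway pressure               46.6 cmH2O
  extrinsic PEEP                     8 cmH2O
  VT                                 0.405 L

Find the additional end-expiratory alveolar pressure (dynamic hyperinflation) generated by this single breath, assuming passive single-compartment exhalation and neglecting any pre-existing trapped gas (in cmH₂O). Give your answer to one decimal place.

Flow: 44 L/min ÷ 60 = 0.7333 L/s.
R = (PIP − Pplat)/V̇ = (46.6 − 26.4) / 0.7333 = 20.2/0.7333 = 27.547 cmH2O·s/L.
C = Vt/(Pplat − PEEP) = 405.0 / (26.4 − 8) = 405.0/18.4 = 22.011 mL/cmH2O.
τ = R × C = 27.547 × 0.02201 L/cmH2O = 0.6063 s.
Fraction remaining = e^(−Te/τ) = e^(−0.44/0.6063) = 0.484; trapped volume = 405.0 × 0.484 = 196.02 mL.
Additional alveolar pressure from trapping ≈ V_trapped / C = 196.02 / 22.011 = 8.906 cmH2O.

8.9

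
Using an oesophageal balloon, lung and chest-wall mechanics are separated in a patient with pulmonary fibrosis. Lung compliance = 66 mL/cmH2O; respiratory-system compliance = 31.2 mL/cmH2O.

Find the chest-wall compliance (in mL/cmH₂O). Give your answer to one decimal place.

59.2

1/Ccw = 1/Crs − 1/CL.
1/Ccw = 1/31.2 − 1/66 = 0.0169.
Ccw = 59.172 mL/cmH2O.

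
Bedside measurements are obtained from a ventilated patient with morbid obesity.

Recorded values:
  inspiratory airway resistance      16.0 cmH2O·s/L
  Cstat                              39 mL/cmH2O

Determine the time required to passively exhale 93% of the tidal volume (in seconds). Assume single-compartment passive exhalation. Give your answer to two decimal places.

1.66

τ = R × C = 16.0 × 39 mL/cmH2O = 16.0 × 0.039 L/cmH2O = 0.624 s.
Exhaled fraction f = 1 − e^(−t/τ) → t = −τ·ln(1 − f) = −0.624·ln(0.07) = 1.659 s.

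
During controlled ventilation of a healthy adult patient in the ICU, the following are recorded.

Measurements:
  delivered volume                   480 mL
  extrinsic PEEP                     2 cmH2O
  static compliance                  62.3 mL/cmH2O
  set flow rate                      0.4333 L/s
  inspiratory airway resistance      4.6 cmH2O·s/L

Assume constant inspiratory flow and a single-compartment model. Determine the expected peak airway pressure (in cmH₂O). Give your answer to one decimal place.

Equation of motion (constant flow): PIP = Vt/C + R·V̇ + PEEP.
PIP = 480/62.3 + 4.6×0.4333 + 2 = 7.705 + 1.993 + 2 = 11.698 cmH2O.

11.7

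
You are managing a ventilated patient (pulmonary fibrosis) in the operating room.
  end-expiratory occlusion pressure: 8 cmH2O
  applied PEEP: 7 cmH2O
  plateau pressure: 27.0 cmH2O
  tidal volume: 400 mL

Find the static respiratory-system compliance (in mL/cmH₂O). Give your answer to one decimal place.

End-expiratory occlusion gives total PEEP = 8 cmH2O (intrinsic PEEP = 8 − 7 = 1). Use total PEEP for the elastic gradient.
Cstat = Vt / (Pplat − PEEPtotal) = 400 / (27.0 − 8) = 400 / 19.0 = 21.053 mL/cmH2O.

21.1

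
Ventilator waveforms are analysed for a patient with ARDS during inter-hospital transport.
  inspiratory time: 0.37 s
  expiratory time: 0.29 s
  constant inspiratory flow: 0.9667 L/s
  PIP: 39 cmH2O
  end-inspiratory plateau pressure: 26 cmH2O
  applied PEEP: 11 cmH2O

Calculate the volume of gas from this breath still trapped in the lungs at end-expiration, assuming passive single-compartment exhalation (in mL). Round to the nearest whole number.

145

Vt = flow × Ti = 0.9667 L/s × 0.37 s × 1000 mL/L = 357.68 mL.
R = (PIP − Pplat)/V̇ = (39 − 26) / 0.9667 = 13.0/0.9667 = 13.448 cmH2O·s/L.
C = Vt/(Pplat − PEEP) = 357.68 / (26 − 11) = 357.68/15.0 = 23.845 mL/cmH2O.
τ = R × C = 13.448 × 0.02385 L/cmH2O = 0.3207 s.
Fraction remaining = e^(−Te/τ) = e^(−0.29/0.3207) = 0.4048.
Trapped volume = 357.68 × 0.4048 = 144.79 mL.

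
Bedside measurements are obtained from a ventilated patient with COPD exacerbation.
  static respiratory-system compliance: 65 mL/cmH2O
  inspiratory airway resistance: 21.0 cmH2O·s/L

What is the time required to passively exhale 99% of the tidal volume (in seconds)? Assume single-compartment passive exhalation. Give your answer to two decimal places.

6.29

τ = R × C = 21.0 × 65 mL/cmH2O = 21.0 × 0.065 L/cmH2O = 1.365 s.
Exhaled fraction f = 1 − e^(−t/τ) → t = −τ·ln(1 − f) = −1.365·ln(0.01) = 6.286 s.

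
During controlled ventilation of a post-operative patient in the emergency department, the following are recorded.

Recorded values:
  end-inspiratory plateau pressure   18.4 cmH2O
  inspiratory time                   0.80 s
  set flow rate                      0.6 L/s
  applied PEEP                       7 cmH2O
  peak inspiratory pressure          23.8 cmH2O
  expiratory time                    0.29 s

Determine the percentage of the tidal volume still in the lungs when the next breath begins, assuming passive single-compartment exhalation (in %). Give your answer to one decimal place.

Vt = flow × Ti = 0.6 L/s × 0.80 s × 1000 mL/L = 480.0 mL.
R = (PIP − Pplat)/V̇ = (23.8 − 18.4) / 0.6 = 5.4/0.6 = 9.0 cmH2O·s/L.
C = Vt/(Pplat − PEEP) = 480.0 / (18.4 − 7) = 480.0/11.4 = 42.105 mL/cmH2O.
τ = R × C = 9.0 × 0.04211 L/cmH2O = 0.379 s.
Fraction remaining at end-expiration = e^(−Te/τ) = e^(−0.29/0.379) = 0.4653 → 46.53%.

46.5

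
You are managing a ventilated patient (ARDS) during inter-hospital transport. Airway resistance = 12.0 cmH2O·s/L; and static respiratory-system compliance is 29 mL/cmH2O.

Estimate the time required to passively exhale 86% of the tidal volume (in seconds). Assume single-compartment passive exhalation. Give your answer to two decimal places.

0.68

τ = R × C = 12.0 × 29 mL/cmH2O = 12.0 × 0.029 L/cmH2O = 0.348 s.
Exhaled fraction f = 1 − e^(−t/τ) → t = −τ·ln(1 − f) = −0.348·ln(0.14) = 0.6842 s.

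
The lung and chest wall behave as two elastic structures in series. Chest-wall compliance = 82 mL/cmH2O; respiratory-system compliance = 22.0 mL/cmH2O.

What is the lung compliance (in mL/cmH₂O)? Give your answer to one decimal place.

1/CL = 1/Crs − 1/Ccw.
1/CL = 1/22.0 − 1/82 = 0.03326.
CL = 30.066 mL/cmH2O.

30.1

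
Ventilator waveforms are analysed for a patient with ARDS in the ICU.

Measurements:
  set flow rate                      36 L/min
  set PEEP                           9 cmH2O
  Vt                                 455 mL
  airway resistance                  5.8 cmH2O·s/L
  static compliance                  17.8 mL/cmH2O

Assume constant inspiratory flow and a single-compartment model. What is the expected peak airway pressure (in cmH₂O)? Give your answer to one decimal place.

38.0

Flow: 36 L/min ÷ 60 = 0.6 L/s.
Equation of motion (constant flow): PIP = Vt/C + R·V̇ + PEEP.
PIP = 455/17.8 + 5.8×0.6 + 9 = 25.562 + 3.48 + 9 = 38.042 cmH2O.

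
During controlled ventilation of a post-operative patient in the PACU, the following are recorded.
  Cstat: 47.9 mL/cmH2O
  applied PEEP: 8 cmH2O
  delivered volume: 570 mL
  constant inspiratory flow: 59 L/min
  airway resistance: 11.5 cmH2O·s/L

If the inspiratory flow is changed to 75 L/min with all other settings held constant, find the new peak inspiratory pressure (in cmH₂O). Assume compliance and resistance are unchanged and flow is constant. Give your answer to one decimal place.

Flow: 59 L/min ÷ 60 = 0.9833 L/s.
New flow: 75 L/min ÷ 60 = 1.25 L/s.
PIP = Vt/C + R·V̇ + PEEP (constant-flow equation of motion).
Only the resistive term changes: ΔPIP = R × ΔV̇ = 11.5 × (1.25 − 0.9833) = 11.5 × 0.2667 = 3.067 cmH2O.
Original PIP = 570/47.9 + 11.5×0.9833 + 8 = 31.208 cmH2O; new PIP = 31.208 + (3.067) = 34.275 cmH2O.

34.3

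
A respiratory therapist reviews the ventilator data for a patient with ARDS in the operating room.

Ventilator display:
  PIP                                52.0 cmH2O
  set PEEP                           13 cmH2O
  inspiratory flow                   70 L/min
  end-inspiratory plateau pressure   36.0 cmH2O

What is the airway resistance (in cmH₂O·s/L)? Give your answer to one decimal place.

13.7

Flow: 70 L/min ÷ 60 = 1.1667 L/s.
Raw = (PIP − Pplat) / flow = (52.0 − 36.0) / 1.1667 = 16.0 / 1.1667 = 13.714 cmH2O·s/L.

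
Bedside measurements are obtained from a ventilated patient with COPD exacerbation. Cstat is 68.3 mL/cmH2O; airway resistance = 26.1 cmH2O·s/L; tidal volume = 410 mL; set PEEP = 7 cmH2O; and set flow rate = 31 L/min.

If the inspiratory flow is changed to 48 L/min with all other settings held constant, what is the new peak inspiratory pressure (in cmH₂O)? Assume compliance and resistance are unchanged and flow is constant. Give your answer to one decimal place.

Flow: 31 L/min ÷ 60 = 0.5167 L/s.
New flow: 48 L/min ÷ 60 = 0.8 L/s.
PIP = Vt/C + R·V̇ + PEEP (constant-flow equation of motion).
Only the resistive term changes: ΔPIP = R × ΔV̇ = 26.1 × (0.8 − 0.5167) = 26.1 × 0.2833 = 7.394 cmH2O.
Original PIP = 410/68.3 + 26.1×0.5167 + 7 = 26.489 cmH2O; new PIP = 26.489 + (7.394) = 33.883 cmH2O.

33.9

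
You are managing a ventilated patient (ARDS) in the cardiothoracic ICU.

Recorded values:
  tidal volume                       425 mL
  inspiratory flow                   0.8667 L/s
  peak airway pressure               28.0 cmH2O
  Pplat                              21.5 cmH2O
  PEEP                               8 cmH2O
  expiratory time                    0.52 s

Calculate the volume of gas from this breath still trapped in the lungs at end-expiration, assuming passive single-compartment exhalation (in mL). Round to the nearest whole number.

R = (PIP − Pplat)/V̇ = (28.0 − 21.5) / 0.8667 = 6.5/0.8667 = 7.5 cmH2O·s/L.
C = Vt/(Pplat − PEEP) = 425.0 / (21.5 − 8) = 425.0/13.5 = 31.481 mL/cmH2O.
τ = R × C = 7.5 × 0.03148 L/cmH2O = 0.2361 s.
Fraction remaining = e^(−Te/τ) = e^(−0.52/0.2361) = 0.1105.
Trapped volume = 425.0 × 0.1105 = 46.963 mL.

47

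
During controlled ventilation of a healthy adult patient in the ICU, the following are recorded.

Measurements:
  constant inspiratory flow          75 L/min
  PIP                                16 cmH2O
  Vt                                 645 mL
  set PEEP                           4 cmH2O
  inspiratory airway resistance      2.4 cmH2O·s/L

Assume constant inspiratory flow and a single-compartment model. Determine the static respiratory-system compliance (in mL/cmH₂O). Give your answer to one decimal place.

Flow: 75 L/min ÷ 60 = 1.25 L/s.
Equation of motion (constant flow): PIP = Vt/C + R·V̇ + PEEP.
Vt/C = PIP − R·V̇ − PEEP = 16 − 2.4×1.25 − 4 = 16 − 3.0 − 4 = 9.0 cmH2O.
C = Vt / 9.0 = 645 / 9.0 = 71.667 mL/cmH2O.

71.7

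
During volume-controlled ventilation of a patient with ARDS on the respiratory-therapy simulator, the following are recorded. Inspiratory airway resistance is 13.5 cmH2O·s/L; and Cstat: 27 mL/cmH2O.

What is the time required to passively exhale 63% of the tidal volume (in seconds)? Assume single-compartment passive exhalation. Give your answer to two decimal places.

0.36

τ = R × C = 13.5 × 27 mL/cmH2O = 13.5 × 0.027 L/cmH2O = 0.3645 s.
Exhaled fraction f = 1 − e^(−t/τ) → t = −τ·ln(1 − f) = −0.3645·ln(0.37) = 0.3624 s.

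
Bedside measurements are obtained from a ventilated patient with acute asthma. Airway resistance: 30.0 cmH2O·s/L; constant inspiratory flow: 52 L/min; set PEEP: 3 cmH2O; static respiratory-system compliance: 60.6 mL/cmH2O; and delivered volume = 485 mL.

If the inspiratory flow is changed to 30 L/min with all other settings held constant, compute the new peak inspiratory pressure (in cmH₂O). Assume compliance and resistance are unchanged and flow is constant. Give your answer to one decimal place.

Flow: 52 L/min ÷ 60 = 0.8667 L/s.
New flow: 30 L/min ÷ 60 = 0.5 L/s.
PIP = Vt/C + R·V̇ + PEEP (constant-flow equation of motion).
Only the resistive term changes: ΔPIP = R × ΔV̇ = 30.0 × (0.5 − 0.8667) = 30.0 × -0.3667 = -11.001 cmH2O.
Original PIP = 485/60.6 + 30.0×0.8667 + 3 = 37.004 cmH2O; new PIP = 37.004 + (-11.001) = 26.003 cmH2O.

26.0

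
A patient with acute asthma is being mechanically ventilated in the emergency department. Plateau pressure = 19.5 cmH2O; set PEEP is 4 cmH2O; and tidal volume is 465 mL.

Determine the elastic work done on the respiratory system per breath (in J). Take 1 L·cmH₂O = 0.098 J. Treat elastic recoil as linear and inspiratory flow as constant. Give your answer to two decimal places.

0.35

Elastic work ≈ ½ × (Pplat − PEEP) × Vt = 0.5 × (19.5 − 4) × 0.465 L = 0.5 × 15.5 × 0.465 = 3.604 L·cmH2O.
× 0.098 J/(L·cmH2O) → 0.3532 J.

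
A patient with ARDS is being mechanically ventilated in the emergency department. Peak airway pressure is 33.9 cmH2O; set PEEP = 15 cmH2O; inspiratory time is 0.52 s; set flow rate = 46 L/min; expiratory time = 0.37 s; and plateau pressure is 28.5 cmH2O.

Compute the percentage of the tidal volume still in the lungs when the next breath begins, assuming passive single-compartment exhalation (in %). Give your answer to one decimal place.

Flow: 46 L/min ÷ 60 = 0.7667 L/s.
Vt = flow × Ti = 0.7667 L/s × 0.52 s × 1000 mL/L = 398.68 mL.
R = (PIP − Pplat)/V̇ = (33.9 − 28.5) / 0.7667 = 5.4/0.7667 = 7.043 cmH2O·s/L.
C = Vt/(Pplat − PEEP) = 398.68 / (28.5 − 15) = 398.68/13.5 = 29.532 mL/cmH2O.
τ = R × C = 7.043 × 0.02953 L/cmH2O = 0.208 s.
Fraction remaining at end-expiration = e^(−Te/τ) = e^(−0.37/0.208) = 0.1688 → 16.88%.

16.9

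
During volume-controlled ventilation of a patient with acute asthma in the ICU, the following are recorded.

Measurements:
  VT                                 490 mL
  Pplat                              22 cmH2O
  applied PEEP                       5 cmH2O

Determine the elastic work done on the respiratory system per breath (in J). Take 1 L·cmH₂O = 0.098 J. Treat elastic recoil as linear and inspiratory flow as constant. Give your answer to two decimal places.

0.41

Elastic work ≈ ½ × (Pplat − PEEP) × Vt = 0.5 × (22 − 5) × 0.490 L = 0.5 × 17.0 × 0.490 = 4.165 L·cmH2O.
× 0.098 J/(L·cmH2O) → 0.4082 J.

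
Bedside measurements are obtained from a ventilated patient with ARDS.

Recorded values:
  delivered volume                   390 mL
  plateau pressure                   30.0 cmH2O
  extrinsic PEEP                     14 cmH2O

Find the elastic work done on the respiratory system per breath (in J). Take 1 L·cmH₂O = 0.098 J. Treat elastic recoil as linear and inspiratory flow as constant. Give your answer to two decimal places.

Elastic work ≈ ½ × (Pplat − PEEP) × Vt = 0.5 × (30.0 − 14) × 0.390 L = 0.5 × 16.0 × 0.390 = 3.12 L·cmH2O.
× 0.098 J/(L·cmH2O) → 0.3058 J.

0.31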